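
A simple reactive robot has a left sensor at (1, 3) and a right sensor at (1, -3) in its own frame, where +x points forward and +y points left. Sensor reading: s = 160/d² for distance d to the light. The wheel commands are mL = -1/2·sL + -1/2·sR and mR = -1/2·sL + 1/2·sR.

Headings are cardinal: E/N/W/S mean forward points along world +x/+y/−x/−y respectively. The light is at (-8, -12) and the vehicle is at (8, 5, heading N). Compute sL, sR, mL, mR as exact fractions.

160/493 32/137 -18848/67541 -3072/67541

left sensor world pos  = (5, 6); dL² = 493
right sensor world pos = (11, 6); dR² = 685
sL = 160/493 = 160/493
sR = 160/685 = 32/137
mL = -1/2·sL + -1/2·sR = -18848/67541
mR = -1/2·sL + 1/2·sR = -3072/67541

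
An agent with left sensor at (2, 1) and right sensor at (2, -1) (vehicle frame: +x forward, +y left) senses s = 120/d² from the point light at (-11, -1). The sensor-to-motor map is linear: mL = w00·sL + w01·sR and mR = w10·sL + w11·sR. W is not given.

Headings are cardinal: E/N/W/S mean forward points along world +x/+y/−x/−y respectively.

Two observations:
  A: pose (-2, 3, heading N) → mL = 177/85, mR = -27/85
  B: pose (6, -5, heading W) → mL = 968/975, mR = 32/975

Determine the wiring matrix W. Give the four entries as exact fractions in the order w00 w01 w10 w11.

obs A: pose=(-2,3,N) → sL=6/5, sR=15/17, mL=177/85, mR=-27/85
obs B: pose=(6,-5,W) → sL=12/25, sR=20/39, mL=968/975, mR=32/975
sensor matrix S = [[6/5, 15/17], [12/25, 20/39]]; det S = 212/1105
solve [mL_A; mL_B] = S·[w00; w01] and [mR_A; mR_B] = S·[w10; w11]:
  w00 = 1, w01 = 1, w10 = -1, w11 = 1

1 1 -1 1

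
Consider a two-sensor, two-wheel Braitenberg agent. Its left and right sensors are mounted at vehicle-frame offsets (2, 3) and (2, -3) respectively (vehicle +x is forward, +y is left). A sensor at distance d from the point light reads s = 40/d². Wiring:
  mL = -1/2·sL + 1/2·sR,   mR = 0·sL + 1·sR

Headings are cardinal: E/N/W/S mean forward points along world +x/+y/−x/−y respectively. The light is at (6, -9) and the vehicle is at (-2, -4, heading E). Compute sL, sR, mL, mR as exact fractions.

2/5 1 3/10 1

left sensor world pos  = (0, -1); dL² = 100
right sensor world pos = (0, -7); dR² = 40
sL = 40/100 = 2/5
sR = 40/40 = 1
mL = -1/2·sL + 1/2·sR = 3/10
mR = 0·sL + 1·sR = 1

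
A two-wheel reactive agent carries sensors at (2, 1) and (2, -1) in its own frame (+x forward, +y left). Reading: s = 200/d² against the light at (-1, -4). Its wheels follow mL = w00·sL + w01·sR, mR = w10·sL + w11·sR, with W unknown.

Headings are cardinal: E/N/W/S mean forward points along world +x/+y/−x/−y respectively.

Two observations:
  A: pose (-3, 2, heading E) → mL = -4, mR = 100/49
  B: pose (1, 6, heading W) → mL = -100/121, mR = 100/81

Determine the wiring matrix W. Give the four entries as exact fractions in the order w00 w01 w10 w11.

0 -1/2 1/2 0

obs A: pose=(-3,2,E) → sL=200/49, sR=8, mL=-4, mR=100/49
obs B: pose=(1,6,W) → sL=200/81, sR=200/121, mL=-100/121, mR=100/81
sensor matrix S = [[200/49, 8], [200/81, 200/121]]; det S = -6246400/480249
solve [mL_A; mL_B] = S·[w00; w01] and [mR_A; mR_B] = S·[w10; w11]:
  w00 = 0, w01 = -1/2, w10 = 1/2, w11 = 0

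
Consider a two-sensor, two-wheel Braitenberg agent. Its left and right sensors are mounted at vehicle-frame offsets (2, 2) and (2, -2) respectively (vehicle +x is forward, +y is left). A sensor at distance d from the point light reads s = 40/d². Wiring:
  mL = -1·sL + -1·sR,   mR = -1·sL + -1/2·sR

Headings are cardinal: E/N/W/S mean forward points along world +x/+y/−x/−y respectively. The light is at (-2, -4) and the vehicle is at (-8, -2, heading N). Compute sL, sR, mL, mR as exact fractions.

left sensor world pos  = (-10, 0); dL² = 80
right sensor world pos = (-6, 0); dR² = 32
sL = 40/80 = 1/2
sR = 40/32 = 5/4
mL = -1·sL + -1·sR = -7/4
mR = -1·sL + -1/2·sR = -9/8

1/2 5/4 -7/4 -9/8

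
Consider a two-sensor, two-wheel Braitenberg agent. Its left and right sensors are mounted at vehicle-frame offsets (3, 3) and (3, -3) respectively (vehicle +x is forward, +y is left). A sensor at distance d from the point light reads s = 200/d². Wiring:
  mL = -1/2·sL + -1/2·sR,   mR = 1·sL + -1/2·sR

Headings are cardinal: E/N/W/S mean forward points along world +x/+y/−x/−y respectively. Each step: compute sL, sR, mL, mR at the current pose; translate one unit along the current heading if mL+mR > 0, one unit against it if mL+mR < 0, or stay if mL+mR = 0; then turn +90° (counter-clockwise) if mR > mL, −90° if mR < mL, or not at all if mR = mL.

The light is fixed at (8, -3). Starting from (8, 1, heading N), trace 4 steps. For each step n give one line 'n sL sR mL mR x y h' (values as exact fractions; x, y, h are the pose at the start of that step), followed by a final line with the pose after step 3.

n=0: pose=(8,1,N); sL=100/29, sR=100/29; mL=-100/29, mR=50/29; mL+mR=-50/29 → advance -1; mR−mL=150/29 → turn +1·90°
n=1: pose=(8,0,W); sL=200/9, sR=40/9; mL=-40/3, mR=20; mL+mR=20/3 → advance +1; mR−mL=100/3 → turn +1·90°
n=2: pose=(7,0,S); sL=50, sR=25/2; mL=-125/4, mR=175/4; mL+mR=25/2 → advance +1; mR−mL=75 → turn +1·90°
n=3: pose=(7,-1,E); sL=200/29, sR=40; mL=-680/29, mR=-380/29; mL+mR=-1060/29 → advance -1; mR−mL=300/29 → turn +1·90°

0 100/29 100/29 -100/29 50/29 8 1 N
1 200/9 40/9 -40/3 20 8 0 W
2 50 25/2 -125/4 175/4 7 0 S
3 200/29 40 -680/29 -380/29 7 -1 E
final 6 -1 N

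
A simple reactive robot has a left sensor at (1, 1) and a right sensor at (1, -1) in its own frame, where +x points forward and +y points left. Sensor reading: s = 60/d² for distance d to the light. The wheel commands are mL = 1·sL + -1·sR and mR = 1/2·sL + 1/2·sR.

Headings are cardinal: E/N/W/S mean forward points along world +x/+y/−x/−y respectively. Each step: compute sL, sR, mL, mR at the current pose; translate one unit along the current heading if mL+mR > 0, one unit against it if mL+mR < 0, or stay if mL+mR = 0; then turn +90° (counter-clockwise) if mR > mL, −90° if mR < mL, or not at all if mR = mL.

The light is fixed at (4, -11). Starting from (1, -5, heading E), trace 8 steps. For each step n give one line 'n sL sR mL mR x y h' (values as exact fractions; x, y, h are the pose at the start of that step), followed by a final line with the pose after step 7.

n=0: pose=(1,-5,E); sL=60/53, sR=60/29; mL=-1440/1537, mR=2460/1537; mL+mR=1020/1537 → advance +1; mR−mL=3900/1537 → turn +1·90°
n=1: pose=(2,-5,N); sL=30/29, sR=6/5; mL=-24/145, mR=162/145; mL+mR=138/145 → advance +1; mR−mL=186/145 → turn +1·90°
n=2: pose=(2,-4,W); sL=4/3, sR=60/73; mL=112/219, mR=236/219; mL+mR=116/73 → advance +1; mR−mL=124/219 → turn +1·90°
n=3: pose=(1,-4,S); sL=3/2, sR=15/13; mL=9/26, mR=69/52; mL+mR=87/52 → advance +1; mR−mL=51/52 → turn +1·90°
n=4: pose=(1,-5,E); sL=60/53, sR=60/29; mL=-1440/1537, mR=2460/1537; mL+mR=1020/1537 → advance +1; mR−mL=3900/1537 → turn +1·90°
n=5: pose=(2,-5,N); sL=30/29, sR=6/5; mL=-24/145, mR=162/145; mL+mR=138/145 → advance +1; mR−mL=186/145 → turn +1·90°
n=6: pose=(2,-4,W); sL=4/3, sR=60/73; mL=112/219, mR=236/219; mL+mR=116/73 → advance +1; mR−mL=124/219 → turn +1·90°
n=7: pose=(1,-4,S); sL=3/2, sR=15/13; mL=9/26, mR=69/52; mL+mR=87/52 → advance +1; mR−mL=51/52 → turn +1·90°

0 60/53 60/29 -1440/1537 2460/1537 1 -5 E
1 30/29 6/5 -24/145 162/145 2 -5 N
2 4/3 60/73 112/219 236/219 2 -4 W
3 3/2 15/13 9/26 69/52 1 -4 S
4 60/53 60/29 -1440/1537 2460/1537 1 -5 E
5 30/29 6/5 -24/145 162/145 2 -5 N
6 4/3 60/73 112/219 236/219 2 -4 W
7 3/2 15/13 9/26 69/52 1 -4 S
final 1 -5 E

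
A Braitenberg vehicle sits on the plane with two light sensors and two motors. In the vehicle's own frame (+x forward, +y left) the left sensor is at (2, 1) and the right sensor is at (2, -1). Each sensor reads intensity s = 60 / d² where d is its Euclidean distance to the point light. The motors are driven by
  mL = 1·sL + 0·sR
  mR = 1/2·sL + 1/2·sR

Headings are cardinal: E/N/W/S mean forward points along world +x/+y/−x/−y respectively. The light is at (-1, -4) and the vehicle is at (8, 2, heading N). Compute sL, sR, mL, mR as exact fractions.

left sensor world pos  = (7, 4); dL² = 128
right sensor world pos = (9, 4); dR² = 164
sL = 60/128 = 15/32
sR = 60/164 = 15/41
mL = 1·sL + 0·sR = 15/32
mR = 1/2·sL + 1/2·sR = 1095/2624

15/32 15/41 15/32 1095/2624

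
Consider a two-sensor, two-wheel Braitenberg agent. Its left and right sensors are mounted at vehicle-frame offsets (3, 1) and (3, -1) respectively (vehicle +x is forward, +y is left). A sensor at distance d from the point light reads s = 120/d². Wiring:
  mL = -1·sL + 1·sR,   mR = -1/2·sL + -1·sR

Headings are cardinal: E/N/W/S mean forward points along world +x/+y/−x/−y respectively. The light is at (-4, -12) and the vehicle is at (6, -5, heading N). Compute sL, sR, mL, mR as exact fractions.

120/181 120/221 -4800/40001 -34980/40001

left sensor world pos  = (5, -2); dL² = 181
right sensor world pos = (7, -2); dR² = 221
sL = 120/181 = 120/181
sR = 120/221 = 120/221
mL = -1·sL + 1·sR = -4800/40001
mR = -1/2·sL + -1·sR = -34980/40001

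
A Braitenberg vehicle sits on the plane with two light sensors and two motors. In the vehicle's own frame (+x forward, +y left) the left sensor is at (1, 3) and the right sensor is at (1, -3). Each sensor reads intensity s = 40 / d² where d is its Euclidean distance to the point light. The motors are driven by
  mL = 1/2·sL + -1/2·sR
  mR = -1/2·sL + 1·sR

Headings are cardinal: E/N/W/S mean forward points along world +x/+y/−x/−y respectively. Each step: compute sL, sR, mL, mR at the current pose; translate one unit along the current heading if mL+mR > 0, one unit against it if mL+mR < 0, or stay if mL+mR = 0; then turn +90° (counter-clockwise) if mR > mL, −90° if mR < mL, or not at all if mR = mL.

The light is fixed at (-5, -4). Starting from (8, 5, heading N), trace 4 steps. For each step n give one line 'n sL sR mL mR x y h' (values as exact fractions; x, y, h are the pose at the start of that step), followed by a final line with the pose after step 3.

0 1/5 10/89 39/890 11/890 8 5 N
1 8/73 8/49 -96/3577 388/3577 8 6 E
2 20/121 4/41 168/4961 74/4961 9 6 N
3 40/421 40/289 -2640/121669 11060/121669 9 7 E
final 10 7 N

n=0: pose=(8,5,N); sL=1/5, sR=10/89; mL=39/890, mR=11/890; mL+mR=5/89 → advance +1; mR−mL=-14/445 → turn -1·90°
n=1: pose=(8,6,E); sL=8/73, sR=8/49; mL=-96/3577, mR=388/3577; mL+mR=4/49 → advance +1; mR−mL=484/3577 → turn +1·90°
n=2: pose=(9,6,N); sL=20/121, sR=4/41; mL=168/4961, mR=74/4961; mL+mR=2/41 → advance +1; mR−mL=-94/4961 → turn -1·90°
n=3: pose=(9,7,E); sL=40/421, sR=40/289; mL=-2640/121669, mR=11060/121669; mL+mR=20/289 → advance +1; mR−mL=13700/121669 → turn +1·90°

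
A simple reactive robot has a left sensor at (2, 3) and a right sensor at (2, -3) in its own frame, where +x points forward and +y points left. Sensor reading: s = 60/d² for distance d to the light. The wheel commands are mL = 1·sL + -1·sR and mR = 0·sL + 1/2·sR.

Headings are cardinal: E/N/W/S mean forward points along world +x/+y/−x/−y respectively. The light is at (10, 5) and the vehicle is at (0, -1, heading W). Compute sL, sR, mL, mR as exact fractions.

left sensor world pos  = (-2, -4); dL² = 225
right sensor world pos = (-2, 2); dR² = 153
sL = 60/225 = 4/15
sR = 60/153 = 20/51
mL = 1·sL + -1·sR = -32/255
mR = 0·sL + 1/2·sR = 10/51

4/15 20/51 -32/255 10/51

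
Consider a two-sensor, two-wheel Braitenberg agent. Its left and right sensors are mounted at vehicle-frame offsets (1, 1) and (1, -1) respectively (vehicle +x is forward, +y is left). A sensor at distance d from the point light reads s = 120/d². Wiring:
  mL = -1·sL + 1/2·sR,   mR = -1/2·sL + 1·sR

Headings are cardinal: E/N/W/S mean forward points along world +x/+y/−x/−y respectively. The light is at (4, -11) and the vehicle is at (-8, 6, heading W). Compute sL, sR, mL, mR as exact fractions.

24/85 120/493 -396/2465 252/2465

left sensor world pos  = (-9, 5); dL² = 425
right sensor world pos = (-9, 7); dR² = 493
sL = 120/425 = 24/85
sR = 120/493 = 120/493
mL = -1·sL + 1/2·sR = -396/2465
mR = -1/2·sL + 1·sR = 252/2465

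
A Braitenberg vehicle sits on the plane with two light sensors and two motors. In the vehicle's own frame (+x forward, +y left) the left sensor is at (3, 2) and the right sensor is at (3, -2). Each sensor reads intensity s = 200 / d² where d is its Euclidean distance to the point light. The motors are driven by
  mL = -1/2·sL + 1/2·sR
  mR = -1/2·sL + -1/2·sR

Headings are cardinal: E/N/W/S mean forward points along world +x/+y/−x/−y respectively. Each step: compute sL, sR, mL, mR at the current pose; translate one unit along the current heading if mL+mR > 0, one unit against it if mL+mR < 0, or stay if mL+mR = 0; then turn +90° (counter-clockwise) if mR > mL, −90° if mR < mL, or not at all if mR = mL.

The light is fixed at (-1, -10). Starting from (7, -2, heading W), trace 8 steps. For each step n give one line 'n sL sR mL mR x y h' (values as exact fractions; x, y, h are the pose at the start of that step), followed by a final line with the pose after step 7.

n=0: pose=(7,-2,W); sL=200/61, sR=8/5; mL=-256/305, mR=-744/305; mL+mR=-200/61 → advance -1; mR−mL=-8/5 → turn -1·90°
n=1: pose=(8,-2,N); sL=20/17, sR=100/121; mL=-360/2057, mR=-2060/2057; mL+mR=-20/17 → advance -1; mR−mL=-100/121 → turn -1·90°
n=2: pose=(8,-3,E); sL=8/9, sR=200/169; mL=224/1521, mR=-1576/1521; mL+mR=-8/9 → advance -1; mR−mL=-200/169 → turn -1·90°
n=3: pose=(7,-3,S); sL=50/29, sR=50/13; mL=400/377, mR=-1050/377; mL+mR=-50/29 → advance -1; mR−mL=-50/13 → turn -1·90°
n=4: pose=(7,-2,W); sL=200/61, sR=8/5; mL=-256/305, mR=-744/305; mL+mR=-200/61 → advance -1; mR−mL=-8/5 → turn -1·90°
n=5: pose=(8,-2,N); sL=20/17, sR=100/121; mL=-360/2057, mR=-2060/2057; mL+mR=-20/17 → advance -1; mR−mL=-100/121 → turn -1·90°
n=6: pose=(8,-3,E); sL=8/9, sR=200/169; mL=224/1521, mR=-1576/1521; mL+mR=-8/9 → advance -1; mR−mL=-200/169 → turn -1·90°
n=7: pose=(7,-3,S); sL=50/29, sR=50/13; mL=400/377, mR=-1050/377; mL+mR=-50/29 → advance -1; mR−mL=-50/13 → turn -1·90°

0 200/61 8/5 -256/305 -744/305 7 -2 W
1 20/17 100/121 -360/2057 -2060/2057 8 -2 N
2 8/9 200/169 224/1521 -1576/1521 8 -3 E
3 50/29 50/13 400/377 -1050/377 7 -3 S
4 200/61 8/5 -256/305 -744/305 7 -2 W
5 20/17 100/121 -360/2057 -2060/2057 8 -2 N
6 8/9 200/169 224/1521 -1576/1521 8 -3 E
7 50/29 50/13 400/377 -1050/377 7 -3 S
final 7 -2 W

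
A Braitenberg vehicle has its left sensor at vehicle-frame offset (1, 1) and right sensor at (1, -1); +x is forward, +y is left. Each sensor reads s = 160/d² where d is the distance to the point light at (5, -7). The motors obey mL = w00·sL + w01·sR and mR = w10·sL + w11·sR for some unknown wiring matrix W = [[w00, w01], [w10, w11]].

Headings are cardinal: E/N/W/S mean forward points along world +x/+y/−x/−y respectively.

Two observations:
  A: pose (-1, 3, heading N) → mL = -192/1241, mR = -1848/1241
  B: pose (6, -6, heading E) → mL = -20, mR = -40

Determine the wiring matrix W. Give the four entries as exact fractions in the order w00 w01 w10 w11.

1 -1 -1 -1/2

obs A: pose=(-1,3,N) → sL=16/17, sR=80/73, mL=-192/1241, mR=-1848/1241
obs B: pose=(6,-6,E) → sL=20, sR=40, mL=-20, mR=-40
sensor matrix S = [[16/17, 80/73], [20, 40]]; det S = 19520/1241
solve [mL_A; mL_B] = S·[w00; w01] and [mR_A; mR_B] = S·[w10; w11]:
  w00 = 1, w01 = -1, w10 = -1, w11 = -1/2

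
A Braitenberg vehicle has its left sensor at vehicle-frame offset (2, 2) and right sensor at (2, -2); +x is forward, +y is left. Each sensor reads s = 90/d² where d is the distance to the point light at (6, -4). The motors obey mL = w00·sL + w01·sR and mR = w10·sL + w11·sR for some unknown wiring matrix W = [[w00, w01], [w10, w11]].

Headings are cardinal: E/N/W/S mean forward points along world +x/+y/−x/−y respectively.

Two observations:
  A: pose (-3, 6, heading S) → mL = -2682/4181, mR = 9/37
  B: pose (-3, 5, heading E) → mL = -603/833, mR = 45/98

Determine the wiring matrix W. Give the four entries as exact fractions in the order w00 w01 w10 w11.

obs A: pose=(-3,6,S) → sL=90/113, sR=18/37, mL=-2682/4181, mR=9/37
obs B: pose=(-3,5,E) → sL=9/17, sR=45/49, mL=-603/833, mR=45/98
sensor matrix S = [[90/113, 18/37], [9/17, 45/49]]; det S = 1650456/3482773
solve [mL_A; mL_B] = S·[w00; w01] and [mR_A; mR_B] = S·[w10; w11]:
  w00 = -1/2, w01 = -1/2, w10 = 0, w11 = 1/2

-1/2 -1/2 0 1/2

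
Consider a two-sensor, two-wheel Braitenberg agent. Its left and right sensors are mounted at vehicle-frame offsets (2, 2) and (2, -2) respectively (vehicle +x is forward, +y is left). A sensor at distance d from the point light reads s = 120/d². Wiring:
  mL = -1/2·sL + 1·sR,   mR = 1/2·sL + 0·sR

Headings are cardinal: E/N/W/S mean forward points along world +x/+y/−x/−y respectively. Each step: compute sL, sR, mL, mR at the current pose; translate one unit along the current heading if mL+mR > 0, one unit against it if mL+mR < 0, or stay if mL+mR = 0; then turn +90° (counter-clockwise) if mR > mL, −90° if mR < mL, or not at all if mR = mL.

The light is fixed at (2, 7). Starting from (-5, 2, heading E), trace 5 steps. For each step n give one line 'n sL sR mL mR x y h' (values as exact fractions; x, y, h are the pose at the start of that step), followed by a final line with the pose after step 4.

n=0: pose=(-5,2,E); sL=60/17, sR=60/37; mL=-90/629, mR=30/17; mL+mR=60/37 → advance +1; mR−mL=1200/629 → turn +1·90°
n=1: pose=(-4,2,N); sL=120/73, sR=24/5; mL=1452/365, mR=60/73; mL+mR=24/5 → advance +1; mR−mL=-1152/365 → turn -1·90°
n=2: pose=(-4,3,E); sL=6, sR=30/13; mL=-9/13, mR=3; mL+mR=30/13 → advance +1; mR−mL=48/13 → turn +1·90°
n=3: pose=(-3,3,N); sL=120/53, sR=120/13; mL=5580/689, mR=60/53; mL+mR=120/13 → advance +1; mR−mL=-4800/689 → turn -1·90°
n=4: pose=(-3,4,E); sL=12, sR=60/17; mL=-42/17, mR=6; mL+mR=60/17 → advance +1; mR−mL=144/17 → turn +1·90°

0 60/17 60/37 -90/629 30/17 -5 2 E
1 120/73 24/5 1452/365 60/73 -4 2 N
2 6 30/13 -9/13 3 -4 3 E
3 120/53 120/13 5580/689 60/53 -3 3 N
4 12 60/17 -42/17 6 -3 4 E
final -2 4 N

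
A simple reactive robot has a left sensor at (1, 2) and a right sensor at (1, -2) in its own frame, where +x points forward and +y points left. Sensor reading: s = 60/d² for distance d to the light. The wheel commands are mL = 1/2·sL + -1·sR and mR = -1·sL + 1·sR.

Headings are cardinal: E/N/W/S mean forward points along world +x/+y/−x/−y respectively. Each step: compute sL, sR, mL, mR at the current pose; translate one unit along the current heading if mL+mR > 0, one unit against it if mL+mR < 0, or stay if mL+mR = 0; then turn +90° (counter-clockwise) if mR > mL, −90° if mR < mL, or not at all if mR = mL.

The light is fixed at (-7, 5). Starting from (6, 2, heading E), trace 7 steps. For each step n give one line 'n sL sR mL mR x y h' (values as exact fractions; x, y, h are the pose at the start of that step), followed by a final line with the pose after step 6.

n=0: pose=(6,2,E); sL=60/197, sR=60/221; mL=-5190/43537, mR=-1440/43537; mL+mR=-30/197 → advance -1; mR−mL=3750/43537 → turn +1·90°
n=1: pose=(5,2,N); sL=15/26, sR=3/10; mL=-3/260, mR=-18/65; mL+mR=-15/52 → advance -1; mR−mL=-69/260 → turn -1·90°
n=2: pose=(5,1,E); sL=60/173, sR=12/41; mL=-846/7093, mR=-384/7093; mL+mR=-30/173 → advance -1; mR−mL=462/7093 → turn +1·90°
n=3: pose=(4,1,N); sL=2/3, sR=30/89; mL=-1/267, mR=-88/267; mL+mR=-1/3 → advance -1; mR−mL=-29/89 → turn -1·90°
n=4: pose=(4,0,E); sL=20/51, sR=60/193; mL=-1130/9843, mR=-800/9843; mL+mR=-10/51 → advance -1; mR−mL=110/3281 → turn +1·90°
n=5: pose=(3,0,N); sL=3/4, sR=3/8; mL=0, mR=-3/8; mL+mR=-3/8 → advance -1; mR−mL=-3/8 → turn -1·90°
n=6: pose=(3,-1,E); sL=60/137, sR=12/37; mL=-534/5069, mR=-576/5069; mL+mR=-30/137 → advance -1; mR−mL=-42/5069 → turn -1·90°

0 60/197 60/221 -5190/43537 -1440/43537 6 2 E
1 15/26 3/10 -3/260 -18/65 5 2 N
2 60/173 12/41 -846/7093 -384/7093 5 1 E
3 2/3 30/89 -1/267 -88/267 4 1 N
4 20/51 60/193 -1130/9843 -800/9843 4 0 E
5 3/4 3/8 0 -3/8 3 0 N
6 60/137 12/37 -534/5069 -576/5069 3 -1 E
final 2 -1 S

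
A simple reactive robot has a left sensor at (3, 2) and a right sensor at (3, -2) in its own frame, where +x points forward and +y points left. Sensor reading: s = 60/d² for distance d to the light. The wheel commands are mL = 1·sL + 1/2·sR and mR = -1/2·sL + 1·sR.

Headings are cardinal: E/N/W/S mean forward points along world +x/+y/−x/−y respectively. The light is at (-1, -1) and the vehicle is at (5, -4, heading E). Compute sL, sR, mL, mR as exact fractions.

left sensor world pos  = (8, -2); dL² = 82
right sensor world pos = (8, -6); dR² = 106
sL = 60/82 = 30/41
sR = 60/106 = 30/53
mL = 1·sL + 1/2·sR = 2205/2173
mR = -1/2·sL + 1·sR = 435/2173

30/41 30/53 2205/2173 435/2173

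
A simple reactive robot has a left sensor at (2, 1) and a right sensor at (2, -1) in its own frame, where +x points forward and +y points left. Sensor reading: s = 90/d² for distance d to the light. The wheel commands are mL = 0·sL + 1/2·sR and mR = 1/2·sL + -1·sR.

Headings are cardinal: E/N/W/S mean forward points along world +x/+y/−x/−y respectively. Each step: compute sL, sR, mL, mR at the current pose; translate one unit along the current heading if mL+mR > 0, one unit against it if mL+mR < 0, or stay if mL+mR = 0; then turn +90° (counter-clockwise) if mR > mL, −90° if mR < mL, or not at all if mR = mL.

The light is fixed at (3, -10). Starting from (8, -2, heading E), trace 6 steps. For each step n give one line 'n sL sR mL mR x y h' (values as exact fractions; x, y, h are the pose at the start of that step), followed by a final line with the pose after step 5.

n=0: pose=(8,-2,E); sL=9/13, sR=45/49; mL=45/98, mR=-729/1274; mL+mR=-72/637 → advance -1; mR−mL=-657/637 → turn -1·90°
n=1: pose=(7,-2,S); sL=90/61, sR=2; mL=1, mR=-77/61; mL+mR=-16/61 → advance -1; mR−mL=-138/61 → turn -1·90°
n=2: pose=(7,-1,W); sL=45/34, sR=45/52; mL=45/104, mR=-45/221; mL+mR=405/1768 → advance +1; mR−mL=-1125/1768 → turn -1·90°
n=3: pose=(6,-1,N); sL=18/25, sR=90/137; mL=45/137, mR=-1017/3425; mL+mR=108/3425 → advance +1; mR−mL=-2142/3425 → turn -1·90°
n=4: pose=(6,0,E); sL=45/73, sR=45/53; mL=45/106, mR=-4185/7738; mL+mR=-450/3869 → advance -1; mR−mL=-3735/3869 → turn -1·90°
n=5: pose=(5,0,S); sL=90/73, sR=18/13; mL=9/13, mR=-729/949; mL+mR=-72/949 → advance -1; mR−mL=-1386/949 → turn -1·90°

0 9/13 45/49 45/98 -729/1274 8 -2 E
1 90/61 2 1 -77/61 7 -2 S
2 45/34 45/52 45/104 -45/221 7 -1 W
3 18/25 90/137 45/137 -1017/3425 6 -1 N
4 45/73 45/53 45/106 -4185/7738 6 0 E
5 90/73 18/13 9/13 -729/949 5 0 S
final 5 1 W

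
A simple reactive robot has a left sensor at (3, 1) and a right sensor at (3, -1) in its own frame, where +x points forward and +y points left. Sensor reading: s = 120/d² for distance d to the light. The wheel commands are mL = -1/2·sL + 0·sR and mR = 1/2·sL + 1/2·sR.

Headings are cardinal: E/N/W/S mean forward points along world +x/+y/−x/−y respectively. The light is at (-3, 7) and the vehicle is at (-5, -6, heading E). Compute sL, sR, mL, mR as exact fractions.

left sensor world pos  = (-2, -5); dL² = 145
right sensor world pos = (-2, -7); dR² = 197
sL = 120/145 = 24/29
sR = 120/197 = 120/197
mL = -1/2·sL + 0·sR = -12/29
mR = 1/2·sL + 1/2·sR = 4104/5713

24/29 120/197 -12/29 4104/5713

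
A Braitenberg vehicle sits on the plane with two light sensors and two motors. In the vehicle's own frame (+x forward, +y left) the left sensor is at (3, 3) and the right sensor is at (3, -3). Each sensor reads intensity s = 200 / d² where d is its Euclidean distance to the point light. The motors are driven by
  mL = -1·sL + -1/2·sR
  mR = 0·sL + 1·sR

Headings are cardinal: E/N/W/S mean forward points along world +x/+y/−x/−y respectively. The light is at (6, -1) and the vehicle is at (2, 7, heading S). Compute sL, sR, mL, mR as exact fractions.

left sensor world pos  = (5, 4); dL² = 26
right sensor world pos = (-1, 4); dR² = 74
sL = 200/26 = 100/13
sR = 200/74 = 100/37
mL = -1·sL + -1/2·sR = -4350/481
mR = 0·sL + 1·sR = 100/37

100/13 100/37 -4350/481 100/37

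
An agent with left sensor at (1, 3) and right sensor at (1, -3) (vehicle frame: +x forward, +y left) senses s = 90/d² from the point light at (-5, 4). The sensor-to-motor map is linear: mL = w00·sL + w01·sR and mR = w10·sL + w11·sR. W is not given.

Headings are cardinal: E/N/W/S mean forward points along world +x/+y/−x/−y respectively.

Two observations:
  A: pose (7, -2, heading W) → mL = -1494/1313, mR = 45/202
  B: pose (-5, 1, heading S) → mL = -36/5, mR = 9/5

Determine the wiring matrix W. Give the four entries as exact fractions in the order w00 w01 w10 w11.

obs A: pose=(7,-2,W) → sL=45/101, sR=9/13, mL=-1494/1313, mR=45/202
obs B: pose=(-5,1,S) → sL=18/5, sR=18/5, mL=-36/5, mR=9/5
sensor matrix S = [[45/101, 9/13], [18/5, 18/5]]; det S = -5832/6565
solve [mL_A; mL_B] = S·[w00; w01] and [mR_A; mR_B] = S·[w10; w11]:
  w00 = -1, w01 = -1, w10 = 1/2, w11 = 0

-1 -1 1/2 0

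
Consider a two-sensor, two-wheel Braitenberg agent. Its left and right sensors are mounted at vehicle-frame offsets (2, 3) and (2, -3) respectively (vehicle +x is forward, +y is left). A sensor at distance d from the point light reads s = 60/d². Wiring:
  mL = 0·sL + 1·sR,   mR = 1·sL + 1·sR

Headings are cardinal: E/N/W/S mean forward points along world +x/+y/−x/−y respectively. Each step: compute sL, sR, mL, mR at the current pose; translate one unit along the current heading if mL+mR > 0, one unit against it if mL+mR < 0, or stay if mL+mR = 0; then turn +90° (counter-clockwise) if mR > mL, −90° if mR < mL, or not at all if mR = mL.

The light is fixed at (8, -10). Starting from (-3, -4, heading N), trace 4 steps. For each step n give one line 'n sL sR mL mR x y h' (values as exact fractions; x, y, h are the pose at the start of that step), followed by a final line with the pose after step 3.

n=0: pose=(-3,-4,N); sL=3/13, sR=15/32; mL=15/32, mR=291/416; mL+mR=243/208 → advance +1; mR−mL=3/13 → turn +1·90°
n=1: pose=(-3,-3,W); sL=12/37, sR=60/269; mL=60/269, mR=5448/9953; mL+mR=7668/9953 → advance +1; mR−mL=12/37 → turn +1·90°
n=2: pose=(-4,-3,S); sL=30/53, sR=6/25; mL=6/25, mR=1068/1325; mL+mR=1386/1325 → advance +1; mR−mL=30/53 → turn +1·90°
n=3: pose=(-4,-4,E); sL=60/181, sR=60/109; mL=60/109, mR=17400/19729; mL+mR=28260/19729 → advance +1; mR−mL=60/181 → turn +1·90°

0 3/13 15/32 15/32 291/416 -3 -4 N
1 12/37 60/269 60/269 5448/9953 -3 -3 W
2 30/53 6/25 6/25 1068/1325 -4 -3 S
3 60/181 60/109 60/109 17400/19729 -4 -4 E
final -3 -4 N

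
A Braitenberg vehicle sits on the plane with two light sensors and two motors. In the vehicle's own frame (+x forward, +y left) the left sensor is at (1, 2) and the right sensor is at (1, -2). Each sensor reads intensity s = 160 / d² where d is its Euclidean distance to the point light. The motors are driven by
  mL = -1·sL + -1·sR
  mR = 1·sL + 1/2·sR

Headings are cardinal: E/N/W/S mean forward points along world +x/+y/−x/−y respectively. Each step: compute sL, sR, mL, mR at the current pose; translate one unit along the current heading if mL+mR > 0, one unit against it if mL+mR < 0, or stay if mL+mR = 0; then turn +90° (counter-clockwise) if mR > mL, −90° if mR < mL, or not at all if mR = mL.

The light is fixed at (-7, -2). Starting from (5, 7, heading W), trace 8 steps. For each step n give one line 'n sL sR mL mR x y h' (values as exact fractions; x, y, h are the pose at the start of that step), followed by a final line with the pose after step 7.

0 16/17 80/121 -3296/2057 2616/2057 5 7 W
1 160/289 32/37 -15168/10693 10544/10693 6 7 S
2 8/17 8/13 -240/221 172/221 6 8 E
3 160/221 160/317 -86080/70057 68400/70057 5 8 N
4 16/17 80/121 -3296/2057 2616/2057 5 7 W
5 160/289 32/37 -15168/10693 10544/10693 6 7 S
6 8/17 8/13 -240/221 172/221 6 8 E
7 160/221 160/317 -86080/70057 68400/70057 5 8 N
final 5 7 W

n=0: pose=(5,7,W); sL=16/17, sR=80/121; mL=-3296/2057, mR=2616/2057; mL+mR=-40/121 → advance -1; mR−mL=5912/2057 → turn +1·90°
n=1: pose=(6,7,S); sL=160/289, sR=32/37; mL=-15168/10693, mR=10544/10693; mL+mR=-16/37 → advance -1; mR−mL=25712/10693 → turn +1·90°
n=2: pose=(6,8,E); sL=8/17, sR=8/13; mL=-240/221, mR=172/221; mL+mR=-4/13 → advance -1; mR−mL=412/221 → turn +1·90°
n=3: pose=(5,8,N); sL=160/221, sR=160/317; mL=-86080/70057, mR=68400/70057; mL+mR=-80/317 → advance -1; mR−mL=154480/70057 → turn +1·90°
n=4: pose=(5,7,W); sL=16/17, sR=80/121; mL=-3296/2057, mR=2616/2057; mL+mR=-40/121 → advance -1; mR−mL=5912/2057 → turn +1·90°
n=5: pose=(6,7,S); sL=160/289, sR=32/37; mL=-15168/10693, mR=10544/10693; mL+mR=-16/37 → advance -1; mR−mL=25712/10693 → turn +1·90°
n=6: pose=(6,8,E); sL=8/17, sR=8/13; mL=-240/221, mR=172/221; mL+mR=-4/13 → advance -1; mR−mL=412/221 → turn +1·90°
n=7: pose=(5,8,N); sL=160/221, sR=160/317; mL=-86080/70057, mR=68400/70057; mL+mR=-80/317 → advance -1; mR−mL=154480/70057 → turn +1·90°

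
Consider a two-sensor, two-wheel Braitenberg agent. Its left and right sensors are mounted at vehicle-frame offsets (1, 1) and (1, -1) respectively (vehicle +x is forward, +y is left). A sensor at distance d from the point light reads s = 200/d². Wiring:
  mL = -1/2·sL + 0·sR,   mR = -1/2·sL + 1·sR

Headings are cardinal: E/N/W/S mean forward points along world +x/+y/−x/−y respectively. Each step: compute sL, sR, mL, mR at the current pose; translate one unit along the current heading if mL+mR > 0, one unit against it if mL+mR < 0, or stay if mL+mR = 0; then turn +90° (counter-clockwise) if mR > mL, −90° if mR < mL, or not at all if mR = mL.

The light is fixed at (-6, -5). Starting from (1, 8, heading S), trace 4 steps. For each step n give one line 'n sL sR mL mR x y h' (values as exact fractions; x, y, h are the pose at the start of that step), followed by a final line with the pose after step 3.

n=0: pose=(1,8,S); sL=25/26, sR=10/9; mL=-25/52, mR=295/468; mL+mR=35/234 → advance +1; mR−mL=10/9 → turn +1·90°
n=1: pose=(1,7,E); sL=200/233, sR=40/37; mL=-100/233, mR=5620/8621; mL+mR=1920/8621 → advance +1; mR−mL=40/37 → turn +1·90°
n=2: pose=(2,7,N); sL=100/109, sR=4/5; mL=-50/109, mR=186/545; mL+mR=-64/545 → advance -1; mR−mL=4/5 → turn +1·90°
n=3: pose=(2,6,W); sL=200/149, sR=200/193; mL=-100/149, mR=10500/28757; mL+mR=-8800/28757 → advance -1; mR−mL=200/193 → turn +1·90°

0 25/26 10/9 -25/52 295/468 1 8 S
1 200/233 40/37 -100/233 5620/8621 1 7 E
2 100/109 4/5 -50/109 186/545 2 7 N
3 200/149 200/193 -100/149 10500/28757 2 6 W
final 3 6 S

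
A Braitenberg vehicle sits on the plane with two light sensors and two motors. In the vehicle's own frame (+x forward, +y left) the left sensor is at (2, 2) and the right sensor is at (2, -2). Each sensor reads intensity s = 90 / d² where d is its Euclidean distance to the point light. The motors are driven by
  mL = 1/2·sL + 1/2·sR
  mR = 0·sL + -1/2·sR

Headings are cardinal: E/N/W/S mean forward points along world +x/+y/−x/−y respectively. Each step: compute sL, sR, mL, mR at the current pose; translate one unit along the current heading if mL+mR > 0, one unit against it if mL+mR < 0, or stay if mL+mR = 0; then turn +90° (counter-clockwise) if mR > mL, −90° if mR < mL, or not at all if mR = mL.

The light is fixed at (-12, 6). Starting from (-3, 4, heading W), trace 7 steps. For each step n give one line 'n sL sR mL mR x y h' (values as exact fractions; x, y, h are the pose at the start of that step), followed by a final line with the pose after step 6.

0 18/13 90/49 1026/637 -45/49 -3 4 W
1 5/2 9/10 17/10 -9/20 -4 4 N
2 90/101 90/109 9450/11009 -45/109 -4 5 E
3 9/13 45/29 423/377 -45/58 -3 5 S
4 18/13 90/49 1026/637 -45/49 -3 4 W
5 5/2 9/10 17/10 -9/20 -4 4 N
6 90/101 90/109 9450/11009 -45/109 -4 5 E
final -3 5 S

n=0: pose=(-3,4,W); sL=18/13, sR=90/49; mL=1026/637, mR=-45/49; mL+mR=9/13 → advance +1; mR−mL=-1611/637 → turn -1·90°
n=1: pose=(-4,4,N); sL=5/2, sR=9/10; mL=17/10, mR=-9/20; mL+mR=5/4 → advance +1; mR−mL=-43/20 → turn -1·90°
n=2: pose=(-4,5,E); sL=90/101, sR=90/109; mL=9450/11009, mR=-45/109; mL+mR=45/101 → advance +1; mR−mL=-13995/11009 → turn -1·90°
n=3: pose=(-3,5,S); sL=9/13, sR=45/29; mL=423/377, mR=-45/58; mL+mR=9/26 → advance +1; mR−mL=-1431/754 → turn -1·90°
n=4: pose=(-3,4,W); sL=18/13, sR=90/49; mL=1026/637, mR=-45/49; mL+mR=9/13 → advance +1; mR−mL=-1611/637 → turn -1·90°
n=5: pose=(-4,4,N); sL=5/2, sR=9/10; mL=17/10, mR=-9/20; mL+mR=5/4 → advance +1; mR−mL=-43/20 → turn -1·90°
n=6: pose=(-4,5,E); sL=90/101, sR=90/109; mL=9450/11009, mR=-45/109; mL+mR=45/101 → advance +1; mR−mL=-13995/11009 → turn -1·90°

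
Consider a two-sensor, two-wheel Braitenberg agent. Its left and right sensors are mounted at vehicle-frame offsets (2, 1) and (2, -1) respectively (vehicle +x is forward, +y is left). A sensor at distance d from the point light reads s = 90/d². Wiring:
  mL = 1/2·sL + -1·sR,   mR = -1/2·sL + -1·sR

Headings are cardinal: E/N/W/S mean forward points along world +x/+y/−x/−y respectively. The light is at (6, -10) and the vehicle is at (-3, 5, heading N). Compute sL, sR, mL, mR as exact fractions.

left sensor world pos  = (-4, 7); dL² = 389
right sensor world pos = (-2, 7); dR² = 353
sL = 90/389 = 90/389
sR = 90/353 = 90/353
mL = 1/2·sL + -1·sR = -19125/137317
mR = -1/2·sL + -1·sR = -50895/137317

90/389 90/353 -19125/137317 -50895/137317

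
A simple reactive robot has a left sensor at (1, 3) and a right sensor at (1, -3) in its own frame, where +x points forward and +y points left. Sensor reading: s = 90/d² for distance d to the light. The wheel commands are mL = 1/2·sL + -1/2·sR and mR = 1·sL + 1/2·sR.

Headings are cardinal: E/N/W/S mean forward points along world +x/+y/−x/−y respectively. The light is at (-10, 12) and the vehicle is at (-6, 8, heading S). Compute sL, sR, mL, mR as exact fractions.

left sensor world pos  = (-3, 7); dL² = 74
right sensor world pos = (-9, 7); dR² = 26
sL = 90/74 = 45/37
sR = 90/26 = 45/13
mL = 1/2·sL + -1/2·sR = -540/481
mR = 1·sL + 1/2·sR = 2835/962

45/37 45/13 -540/481 2835/962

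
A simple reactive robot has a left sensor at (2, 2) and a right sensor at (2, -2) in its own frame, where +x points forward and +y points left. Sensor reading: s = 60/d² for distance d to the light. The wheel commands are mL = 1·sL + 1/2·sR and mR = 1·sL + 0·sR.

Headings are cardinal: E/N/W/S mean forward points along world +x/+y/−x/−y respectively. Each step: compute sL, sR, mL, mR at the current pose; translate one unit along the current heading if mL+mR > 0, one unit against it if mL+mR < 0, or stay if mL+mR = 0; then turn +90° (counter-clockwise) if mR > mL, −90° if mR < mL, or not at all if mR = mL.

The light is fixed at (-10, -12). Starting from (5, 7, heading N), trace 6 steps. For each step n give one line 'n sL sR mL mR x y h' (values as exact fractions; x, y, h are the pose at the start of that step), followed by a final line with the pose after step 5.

0 6/61 6/73 621/4453 6/61 5 7 N
1 60/773 60/613 59970/473849 60/773 5 8 E
2 5/54 3/26 211/1404 5/54 6 8 S
3 12/97 60/637 10554/61789 12/97 6 7 W
4 6/61 6/73 621/4453 6/61 5 7 N
5 60/773 60/613 59970/473849 60/773 5 8 E
final 6 8 S

n=0: pose=(5,7,N); sL=6/61, sR=6/73; mL=621/4453, mR=6/61; mL+mR=1059/4453 → advance +1; mR−mL=-3/73 → turn -1·90°
n=1: pose=(5,8,E); sL=60/773, sR=60/613; mL=59970/473849, mR=60/773; mL+mR=96750/473849 → advance +1; mR−mL=-30/613 → turn -1·90°
n=2: pose=(6,8,S); sL=5/54, sR=3/26; mL=211/1404, mR=5/54; mL+mR=341/1404 → advance +1; mR−mL=-3/52 → turn -1·90°
n=3: pose=(6,7,W); sL=12/97, sR=60/637; mL=10554/61789, mR=12/97; mL+mR=18198/61789 → advance +1; mR−mL=-30/637 → turn -1·90°
n=4: pose=(5,7,N); sL=6/61, sR=6/73; mL=621/4453, mR=6/61; mL+mR=1059/4453 → advance +1; mR−mL=-3/73 → turn -1·90°
n=5: pose=(5,8,E); sL=60/773, sR=60/613; mL=59970/473849, mR=60/773; mL+mR=96750/473849 → advance +1; mR−mL=-30/613 → turn -1·90°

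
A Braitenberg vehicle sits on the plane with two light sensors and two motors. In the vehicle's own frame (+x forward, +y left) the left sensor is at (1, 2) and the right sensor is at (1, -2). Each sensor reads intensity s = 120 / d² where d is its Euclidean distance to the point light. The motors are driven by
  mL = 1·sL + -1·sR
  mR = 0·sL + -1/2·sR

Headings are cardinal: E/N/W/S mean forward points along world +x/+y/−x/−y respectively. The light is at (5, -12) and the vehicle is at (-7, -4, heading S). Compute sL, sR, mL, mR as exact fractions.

left sensor world pos  = (-5, -5); dL² = 149
right sensor world pos = (-9, -5); dR² = 245
sL = 120/149 = 120/149
sR = 120/245 = 24/49
mL = 1·sL + -1·sR = 2304/7301
mR = 0·sL + -1/2·sR = -12/49

120/149 24/49 2304/7301 -12/49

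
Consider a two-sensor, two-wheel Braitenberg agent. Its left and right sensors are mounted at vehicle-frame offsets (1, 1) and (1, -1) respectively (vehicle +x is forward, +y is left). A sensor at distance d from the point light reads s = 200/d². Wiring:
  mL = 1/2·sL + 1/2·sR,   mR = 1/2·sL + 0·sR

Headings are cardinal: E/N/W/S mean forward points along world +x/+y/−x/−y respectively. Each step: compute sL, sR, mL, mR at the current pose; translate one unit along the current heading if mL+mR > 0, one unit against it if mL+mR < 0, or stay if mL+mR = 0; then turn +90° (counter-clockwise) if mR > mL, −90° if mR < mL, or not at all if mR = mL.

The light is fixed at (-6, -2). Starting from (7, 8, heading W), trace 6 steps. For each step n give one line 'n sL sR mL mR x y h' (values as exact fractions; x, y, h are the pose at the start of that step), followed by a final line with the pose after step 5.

n=0: pose=(7,8,W); sL=8/9, sR=40/53; mL=392/477, mR=4/9; mL+mR=604/477 → advance +1; mR−mL=-20/53 → turn -1·90°
n=1: pose=(6,8,N); sL=100/121, sR=20/29; mL=2660/3509, mR=50/121; mL+mR=4110/3509 → advance +1; mR−mL=-10/29 → turn -1·90°
n=2: pose=(6,9,E); sL=200/313, sR=200/269; mL=58200/84197, mR=100/313; mL+mR=85100/84197 → advance +1; mR−mL=-100/269 → turn -1·90°
n=3: pose=(7,9,S); sL=25/37, sR=50/61; mL=3375/4514, mR=25/74; mL+mR=2450/2257 → advance +1; mR−mL=-25/61 → turn -1·90°
n=4: pose=(7,8,W); sL=8/9, sR=40/53; mL=392/477, mR=4/9; mL+mR=604/477 → advance +1; mR−mL=-20/53 → turn -1·90°
n=5: pose=(6,8,N); sL=100/121, sR=20/29; mL=2660/3509, mR=50/121; mL+mR=4110/3509 → advance +1; mR−mL=-10/29 → turn -1·90°

0 8/9 40/53 392/477 4/9 7 8 W
1 100/121 20/29 2660/3509 50/121 6 8 N
2 200/313 200/269 58200/84197 100/313 6 9 E
3 25/37 50/61 3375/4514 25/74 7 9 S
4 8/9 40/53 392/477 4/9 7 8 W
5 100/121 20/29 2660/3509 50/121 6 8 N
final 6 9 E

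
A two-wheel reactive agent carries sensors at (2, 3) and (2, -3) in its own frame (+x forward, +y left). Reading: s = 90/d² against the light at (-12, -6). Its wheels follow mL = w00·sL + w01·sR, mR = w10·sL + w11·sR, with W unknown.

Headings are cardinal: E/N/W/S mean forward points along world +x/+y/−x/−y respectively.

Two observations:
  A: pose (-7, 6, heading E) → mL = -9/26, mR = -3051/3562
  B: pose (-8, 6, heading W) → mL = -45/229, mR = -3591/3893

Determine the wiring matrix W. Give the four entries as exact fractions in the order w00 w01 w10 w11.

0 -1/2 -1/2 -1

obs A: pose=(-7,6,E) → sL=45/137, sR=9/13, mL=-9/26, mR=-3051/3562
obs B: pose=(-8,6,W) → sL=18/17, sR=90/229, mL=-45/229, mR=-3591/3893
sensor matrix S = [[45/137, 9/13], [18/17, 90/229]]; det S = -4187376/6933433
solve [mL_A; mL_B] = S·[w00; w01] and [mR_A; mR_B] = S·[w10; w11]:
  w00 = 0, w01 = -1/2, w10 = -1/2, w11 = -1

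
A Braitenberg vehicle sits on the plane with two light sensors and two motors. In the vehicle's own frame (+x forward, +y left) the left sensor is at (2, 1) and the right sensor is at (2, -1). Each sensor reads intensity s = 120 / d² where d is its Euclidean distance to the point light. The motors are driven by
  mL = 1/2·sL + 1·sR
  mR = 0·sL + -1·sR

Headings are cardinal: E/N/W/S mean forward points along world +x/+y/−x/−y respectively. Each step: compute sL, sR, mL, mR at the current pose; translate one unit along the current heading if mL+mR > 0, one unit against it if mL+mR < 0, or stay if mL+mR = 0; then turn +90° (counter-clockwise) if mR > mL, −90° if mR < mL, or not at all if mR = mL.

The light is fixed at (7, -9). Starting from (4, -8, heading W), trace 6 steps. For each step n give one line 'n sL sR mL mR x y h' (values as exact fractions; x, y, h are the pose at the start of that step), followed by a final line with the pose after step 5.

n=0: pose=(4,-8,W); sL=24/5, sR=120/29; mL=948/145, mR=-120/29; mL+mR=12/5 → advance +1; mR−mL=-1548/145 → turn -1·90°
n=1: pose=(3,-8,N); sL=60/17, sR=20/3; mL=430/51, mR=-20/3; mL+mR=30/17 → advance +1; mR−mL=-770/51 → turn -1·90°
n=2: pose=(3,-7,E); sL=120/13, sR=24; mL=372/13, mR=-24; mL+mR=60/13 → advance +1; mR−mL=-684/13 → turn -1·90°
n=3: pose=(4,-7,S); sL=30, sR=15/2; mL=45/2, mR=-15/2; mL+mR=15 → advance +1; mR−mL=-30 → turn -1·90°
n=4: pose=(4,-8,W); sL=24/5, sR=120/29; mL=948/145, mR=-120/29; mL+mR=12/5 → advance +1; mR−mL=-1548/145 → turn -1·90°
n=5: pose=(3,-8,N); sL=60/17, sR=20/3; mL=430/51, mR=-20/3; mL+mR=30/17 → advance +1; mR−mL=-770/51 → turn -1·90°

0 24/5 120/29 948/145 -120/29 4 -8 W
1 60/17 20/3 430/51 -20/3 3 -8 N
2 120/13 24 372/13 -24 3 -7 E
3 30 15/2 45/2 -15/2 4 -7 S
4 24/5 120/29 948/145 -120/29 4 -8 W
5 60/17 20/3 430/51 -20/3 3 -8 N
final 3 -7 E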